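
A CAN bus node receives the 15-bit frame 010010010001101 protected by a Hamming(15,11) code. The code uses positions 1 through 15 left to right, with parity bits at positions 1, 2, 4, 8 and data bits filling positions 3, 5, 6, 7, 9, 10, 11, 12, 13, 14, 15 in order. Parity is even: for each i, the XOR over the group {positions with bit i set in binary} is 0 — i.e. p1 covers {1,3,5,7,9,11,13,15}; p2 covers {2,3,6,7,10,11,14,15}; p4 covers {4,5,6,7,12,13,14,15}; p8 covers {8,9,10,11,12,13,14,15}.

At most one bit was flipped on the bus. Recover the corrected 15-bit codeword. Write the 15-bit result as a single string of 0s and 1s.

110010010001101

s1 (pos 1,3,5,7,9,11,13,15): 0⊕0⊕1⊕0⊕0⊕0⊕1⊕1 = 1
s2 (pos 2,3,6,7,10,11,14,15): 1⊕0⊕0⊕0⊕0⊕0⊕0⊕1 = 0
s4 (pos 4,5,6,7,12,13,14,15): 0⊕1⊕0⊕0⊕1⊕1⊕0⊕1 = 0
s8 (pos 8,9,10,11,12,13,14,15): 1⊕0⊕0⊕0⊕1⊕1⊕0⊕1 = 0
Syndrome s8…s1 = 0001 → error at position 1.
Flip position 1: 010010010001101 → 110010010001101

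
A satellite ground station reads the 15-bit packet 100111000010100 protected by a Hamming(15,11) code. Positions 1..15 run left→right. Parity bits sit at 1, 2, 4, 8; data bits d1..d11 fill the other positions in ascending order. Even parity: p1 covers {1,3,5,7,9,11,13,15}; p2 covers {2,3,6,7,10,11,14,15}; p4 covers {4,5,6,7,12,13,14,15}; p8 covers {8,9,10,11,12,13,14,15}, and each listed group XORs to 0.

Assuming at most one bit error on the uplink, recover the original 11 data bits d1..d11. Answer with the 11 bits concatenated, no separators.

s1 (pos 1,3,5,7,9,11,13,15): 1⊕0⊕1⊕0⊕0⊕1⊕1⊕0 = 0
s2 (pos 2,3,6,7,10,11,14,15): 0⊕0⊕1⊕0⊕0⊕1⊕0⊕0 = 0
s4 (pos 4,5,6,7,12,13,14,15): 1⊕1⊕1⊕0⊕0⊕1⊕0⊕0 = 0
s8 (pos 8,9,10,11,12,13,14,15): 0⊕0⊕0⊕1⊕0⊕1⊕0⊕0 = 0
Syndrome s8…s1 = 0000 → no error.
Read data bits from positions 3,5,6,7,9,10,11,12,13,14,15: 01100010100

01100010100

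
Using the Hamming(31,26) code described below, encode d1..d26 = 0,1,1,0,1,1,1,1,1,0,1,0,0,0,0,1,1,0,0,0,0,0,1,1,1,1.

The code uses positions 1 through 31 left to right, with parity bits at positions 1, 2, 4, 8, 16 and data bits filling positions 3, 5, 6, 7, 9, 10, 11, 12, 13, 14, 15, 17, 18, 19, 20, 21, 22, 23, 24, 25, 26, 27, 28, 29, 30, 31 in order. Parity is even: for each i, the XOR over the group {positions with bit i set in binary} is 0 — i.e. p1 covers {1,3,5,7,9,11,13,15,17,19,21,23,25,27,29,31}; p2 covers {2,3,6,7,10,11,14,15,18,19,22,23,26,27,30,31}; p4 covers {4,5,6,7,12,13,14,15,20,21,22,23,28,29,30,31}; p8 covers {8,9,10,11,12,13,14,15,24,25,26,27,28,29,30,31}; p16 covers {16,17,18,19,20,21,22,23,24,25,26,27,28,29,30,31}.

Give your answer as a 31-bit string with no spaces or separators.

0101110011111010000011000001111

Place data at non-parity positions: p1 p2 0 p4 1 1 0 p8 1 1 1 1 1 0 1 p16 0 0 0 0 1 1 0 0 0 0 0 1 1 1 1
p1 (pos 1,3,5,7,9,11,13,15,17,19,21,23,25,27,29,31): XOR of data positions = 0⊕1⊕0⊕1⊕1⊕1⊕1⊕0⊕0⊕1⊕0⊕0⊕0⊕1⊕1 = 0
p2 (pos 2,3,6,7,10,11,14,15,18,19,22,23,26,27,30,31): XOR of data positions = 0⊕1⊕0⊕1⊕1⊕0⊕1⊕0⊕0⊕1⊕0⊕0⊕0⊕1⊕1 = 1
p4 (pos 4,5,6,7,12,13,14,15,20,21,22,23,28,29,30,31): XOR of data positions = 1⊕1⊕0⊕1⊕1⊕0⊕1⊕0⊕1⊕1⊕0⊕1⊕1⊕1⊕1 = 1
p8 (pos 8,9,10,11,12,13,14,15,24,25,26,27,28,29,30,31): XOR of data positions = 1⊕1⊕1⊕1⊕1⊕0⊕1⊕0⊕0⊕0⊕0⊕1⊕1⊕1⊕1 = 0
p16 (pos 16,17,18,19,20,21,22,23,24,25,26,27,28,29,30,31): XOR of data positions = 0⊕0⊕0⊕0⊕1⊕1⊕0⊕0⊕0⊕0⊕0⊕1⊕1⊕1⊕1 = 0
Codeword: 0101110011111010000011000001111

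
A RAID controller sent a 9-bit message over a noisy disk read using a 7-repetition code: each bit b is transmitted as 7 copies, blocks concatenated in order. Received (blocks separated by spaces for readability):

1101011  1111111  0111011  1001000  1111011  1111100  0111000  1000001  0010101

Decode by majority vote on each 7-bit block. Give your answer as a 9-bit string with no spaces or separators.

111011000

Block 1 (1101011): 5 ones → 1
Block 2 (1111111): 7 ones → 1
Block 3 (0111011): 5 ones → 1
Block 4 (1001000): 2 ones → 0
Block 5 (1111011): 6 ones → 1
Block 6 (1111100): 5 ones → 1
Block 7 (0111000): 3 ones → 0
Block 8 (1000001): 2 ones → 0
Block 9 (0010101): 3 ones → 0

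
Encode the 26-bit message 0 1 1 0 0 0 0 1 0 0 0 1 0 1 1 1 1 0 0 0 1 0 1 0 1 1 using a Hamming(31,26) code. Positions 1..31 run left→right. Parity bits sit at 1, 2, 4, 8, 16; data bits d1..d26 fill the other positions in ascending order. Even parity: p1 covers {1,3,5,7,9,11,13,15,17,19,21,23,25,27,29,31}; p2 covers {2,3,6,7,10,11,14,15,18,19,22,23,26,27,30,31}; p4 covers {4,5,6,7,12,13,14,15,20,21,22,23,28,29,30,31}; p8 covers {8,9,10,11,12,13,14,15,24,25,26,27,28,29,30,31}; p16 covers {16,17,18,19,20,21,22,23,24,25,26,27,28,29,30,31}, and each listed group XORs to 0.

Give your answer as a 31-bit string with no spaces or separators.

1001110100010001101111000101011

Place data at non-parity positions: p1 p2 0 p4 1 1 0 p8 0 0 0 1 0 0 0 p16 1 0 1 1 1 1 0 0 0 1 0 1 0 1 1
p1 (pos 1,3,5,7,9,11,13,15,17,19,21,23,25,27,29,31): XOR of data positions = 0⊕1⊕0⊕0⊕0⊕0⊕0⊕1⊕1⊕1⊕0⊕0⊕0⊕0⊕1 = 1
p2 (pos 2,3,6,7,10,11,14,15,18,19,22,23,26,27,30,31): XOR of data positions = 0⊕1⊕0⊕0⊕0⊕0⊕0⊕0⊕1⊕1⊕0⊕1⊕0⊕1⊕1 = 0
p4 (pos 4,5,6,7,12,13,14,15,20,21,22,23,28,29,30,31): XOR of data positions = 1⊕1⊕0⊕1⊕0⊕0⊕0⊕1⊕1⊕1⊕0⊕1⊕0⊕1⊕1 = 1
p8 (pos 8,9,10,11,12,13,14,15,24,25,26,27,28,29,30,31): XOR of data positions = 0⊕0⊕0⊕1⊕0⊕0⊕0⊕0⊕0⊕1⊕0⊕1⊕0⊕1⊕1 = 1
p16 (pos 16,17,18,19,20,21,22,23,24,25,26,27,28,29,30,31): XOR of data positions = 1⊕0⊕1⊕1⊕1⊕1⊕0⊕0⊕0⊕1⊕0⊕1⊕0⊕1⊕1 = 1
Codeword: 1001110100010001101111000101011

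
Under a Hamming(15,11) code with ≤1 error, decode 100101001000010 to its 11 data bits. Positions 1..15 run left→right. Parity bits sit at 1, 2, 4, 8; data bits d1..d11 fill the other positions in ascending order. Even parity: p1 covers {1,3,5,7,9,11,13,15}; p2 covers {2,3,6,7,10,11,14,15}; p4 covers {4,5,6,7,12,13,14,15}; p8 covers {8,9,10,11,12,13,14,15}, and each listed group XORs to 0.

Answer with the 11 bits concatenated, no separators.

00101000010

s1 (pos 1,3,5,7,9,11,13,15): 1⊕0⊕0⊕0⊕1⊕0⊕0⊕0 = 0
s2 (pos 2,3,6,7,10,11,14,15): 0⊕0⊕1⊕0⊕0⊕0⊕1⊕0 = 0
s4 (pos 4,5,6,7,12,13,14,15): 1⊕0⊕1⊕0⊕0⊕0⊕1⊕0 = 1
s8 (pos 8,9,10,11,12,13,14,15): 0⊕1⊕0⊕0⊕0⊕0⊕1⊕0 = 0
Syndrome s8…s1 = 0100 → error at position 4.
Flip position 4: 100101001000010 → 100001001000010
Read data bits from positions 3,5,6,7,9,10,11,12,13,14,15: 00101000010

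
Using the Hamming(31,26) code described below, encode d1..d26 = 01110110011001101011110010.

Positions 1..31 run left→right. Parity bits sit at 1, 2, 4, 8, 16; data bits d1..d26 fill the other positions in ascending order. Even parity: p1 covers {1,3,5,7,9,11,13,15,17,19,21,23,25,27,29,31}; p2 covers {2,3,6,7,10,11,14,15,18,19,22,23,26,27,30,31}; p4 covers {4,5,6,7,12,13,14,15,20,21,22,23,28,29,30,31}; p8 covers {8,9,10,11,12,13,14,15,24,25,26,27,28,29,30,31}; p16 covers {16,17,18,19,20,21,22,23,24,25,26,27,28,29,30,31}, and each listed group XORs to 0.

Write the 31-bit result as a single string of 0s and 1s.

1100111101100110001101011110010

Place data at non-parity positions: p1 p2 0 p4 1 1 1 p8 0 1 1 0 0 1 1 p16 0 0 1 1 0 1 0 1 1 1 1 0 0 1 0
p1 (pos 1,3,5,7,9,11,13,15,17,19,21,23,25,27,29,31): XOR of data positions = 0⊕1⊕1⊕0⊕1⊕0⊕1⊕0⊕1⊕0⊕0⊕1⊕1⊕0⊕0 = 1
p2 (pos 2,3,6,7,10,11,14,15,18,19,22,23,26,27,30,31): XOR of data positions = 0⊕1⊕1⊕1⊕1⊕1⊕1⊕0⊕1⊕1⊕0⊕1⊕1⊕1⊕0 = 1
p4 (pos 4,5,6,7,12,13,14,15,20,21,22,23,28,29,30,31): XOR of data positions = 1⊕1⊕1⊕0⊕0⊕1⊕1⊕1⊕0⊕1⊕0⊕0⊕0⊕1⊕0 = 0
p8 (pos 8,9,10,11,12,13,14,15,24,25,26,27,28,29,30,31): XOR of data positions = 0⊕1⊕1⊕0⊕0⊕1⊕1⊕1⊕1⊕1⊕1⊕0⊕0⊕1⊕0 = 1
p16 (pos 16,17,18,19,20,21,22,23,24,25,26,27,28,29,30,31): XOR of data positions = 0⊕0⊕1⊕1⊕0⊕1⊕0⊕1⊕1⊕1⊕1⊕0⊕0⊕1⊕0 = 0
Codeword: 1100111101100110001101011110010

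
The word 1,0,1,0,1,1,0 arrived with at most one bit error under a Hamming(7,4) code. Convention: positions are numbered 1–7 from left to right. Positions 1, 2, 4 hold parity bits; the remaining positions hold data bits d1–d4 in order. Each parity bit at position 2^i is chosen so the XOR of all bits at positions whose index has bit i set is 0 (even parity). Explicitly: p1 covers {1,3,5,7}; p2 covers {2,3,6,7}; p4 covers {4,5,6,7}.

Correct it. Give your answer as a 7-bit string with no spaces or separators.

s1 (pos 1,3,5,7): 1⊕1⊕1⊕0 = 1
s2 (pos 2,3,6,7): 0⊕1⊕1⊕0 = 0
s4 (pos 4,5,6,7): 0⊕1⊕1⊕0 = 0
Syndrome s4…s1 = 001 → error at position 1.
Flip position 1: 1010110 → 0010110

0010110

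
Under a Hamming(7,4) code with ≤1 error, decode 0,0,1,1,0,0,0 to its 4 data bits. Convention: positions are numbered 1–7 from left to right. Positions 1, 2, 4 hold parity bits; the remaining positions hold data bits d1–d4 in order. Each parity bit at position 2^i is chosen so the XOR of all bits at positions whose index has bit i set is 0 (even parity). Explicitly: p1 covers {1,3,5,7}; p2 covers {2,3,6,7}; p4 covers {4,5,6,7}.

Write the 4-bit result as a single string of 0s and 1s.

s1 (pos 1,3,5,7): 0⊕1⊕0⊕0 = 1
s2 (pos 2,3,6,7): 0⊕1⊕0⊕0 = 1
s4 (pos 4,5,6,7): 1⊕0⊕0⊕0 = 1
Syndrome s4…s1 = 111 → error at position 7.
Flip position 7: 0011000 → 0011001
Read data bits from positions 3,5,6,7: 1001

1001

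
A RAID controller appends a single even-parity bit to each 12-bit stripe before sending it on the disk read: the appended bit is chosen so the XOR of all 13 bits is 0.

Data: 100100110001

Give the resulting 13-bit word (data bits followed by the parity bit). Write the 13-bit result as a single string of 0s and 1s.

1001001100011

XOR of the 12 data bits: 1⊕0⊕0⊕1⊕0⊕0⊕1⊕1⊕0⊕0⊕0⊕1 = 1
Parity bit = 1 (so all 13 bits XOR to 0).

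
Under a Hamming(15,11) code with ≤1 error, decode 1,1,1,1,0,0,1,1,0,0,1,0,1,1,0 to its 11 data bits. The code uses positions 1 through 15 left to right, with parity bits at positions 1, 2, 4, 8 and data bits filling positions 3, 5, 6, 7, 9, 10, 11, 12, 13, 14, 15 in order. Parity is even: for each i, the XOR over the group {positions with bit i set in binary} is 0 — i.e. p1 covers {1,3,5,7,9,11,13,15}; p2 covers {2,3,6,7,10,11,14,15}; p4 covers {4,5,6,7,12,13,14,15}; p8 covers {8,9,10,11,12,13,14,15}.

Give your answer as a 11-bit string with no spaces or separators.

00010010110

s1 (pos 1,3,5,7,9,11,13,15): 1⊕1⊕0⊕1⊕0⊕1⊕1⊕0 = 1
s2 (pos 2,3,6,7,10,11,14,15): 1⊕1⊕0⊕1⊕0⊕1⊕1⊕0 = 1
s4 (pos 4,5,6,7,12,13,14,15): 1⊕0⊕0⊕1⊕0⊕1⊕1⊕0 = 0
s8 (pos 8,9,10,11,12,13,14,15): 1⊕0⊕0⊕1⊕0⊕1⊕1⊕0 = 0
Syndrome s8…s1 = 0011 → error at position 3.
Flip position 3: 111100110010110 → 110100110010110
Read data bits from positions 3,5,6,7,9,10,11,12,13,14,15: 00010010110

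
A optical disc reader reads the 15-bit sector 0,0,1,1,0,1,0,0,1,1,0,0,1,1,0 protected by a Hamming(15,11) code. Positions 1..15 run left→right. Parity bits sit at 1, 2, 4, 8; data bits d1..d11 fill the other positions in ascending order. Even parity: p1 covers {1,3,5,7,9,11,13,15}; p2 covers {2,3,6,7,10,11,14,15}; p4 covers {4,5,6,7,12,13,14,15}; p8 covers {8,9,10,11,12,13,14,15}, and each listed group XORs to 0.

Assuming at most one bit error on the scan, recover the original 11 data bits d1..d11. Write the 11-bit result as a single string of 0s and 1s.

10101100110

s1 (pos 1,3,5,7,9,11,13,15): 0⊕1⊕0⊕0⊕1⊕0⊕1⊕0 = 1
s2 (pos 2,3,6,7,10,11,14,15): 0⊕1⊕1⊕0⊕1⊕0⊕1⊕0 = 0
s4 (pos 4,5,6,7,12,13,14,15): 1⊕0⊕1⊕0⊕0⊕1⊕1⊕0 = 0
s8 (pos 8,9,10,11,12,13,14,15): 0⊕1⊕1⊕0⊕0⊕1⊕1⊕0 = 0
Syndrome s8…s1 = 0001 → error at position 1.
Flip position 1: 001101001100110 → 101101001100110
Read data bits from positions 3,5,6,7,9,10,11,12,13,14,15: 10101100110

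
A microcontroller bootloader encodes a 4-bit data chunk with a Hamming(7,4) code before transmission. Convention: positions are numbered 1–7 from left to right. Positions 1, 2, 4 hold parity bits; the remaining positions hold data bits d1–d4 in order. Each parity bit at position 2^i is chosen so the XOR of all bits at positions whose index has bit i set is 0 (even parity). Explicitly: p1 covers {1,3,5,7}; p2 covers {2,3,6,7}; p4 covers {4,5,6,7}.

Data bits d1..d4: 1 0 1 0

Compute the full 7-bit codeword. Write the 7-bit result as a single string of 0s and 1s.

1011010

Place data at non-parity positions: p1 p2 1 p4 0 1 0
p1 (pos 1,3,5,7): XOR of data positions = 1⊕0⊕0 = 1
p2 (pos 2,3,6,7): XOR of data positions = 1⊕1⊕0 = 0
p4 (pos 4,5,6,7): XOR of data positions = 0⊕1⊕0 = 1
Codeword: 1011010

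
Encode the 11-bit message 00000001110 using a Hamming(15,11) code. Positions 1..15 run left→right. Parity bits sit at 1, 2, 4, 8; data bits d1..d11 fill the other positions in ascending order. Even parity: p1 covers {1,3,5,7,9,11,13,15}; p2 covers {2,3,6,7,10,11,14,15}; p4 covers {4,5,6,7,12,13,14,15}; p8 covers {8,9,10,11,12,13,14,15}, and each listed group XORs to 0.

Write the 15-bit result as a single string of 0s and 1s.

Place data at non-parity positions: p1 p2 0 p4 0 0 0 p8 0 0 0 1 1 1 0
p1 (pos 1,3,5,7,9,11,13,15): XOR of data positions = 0⊕0⊕0⊕0⊕0⊕1⊕0 = 1
p2 (pos 2,3,6,7,10,11,14,15): XOR of data positions = 0⊕0⊕0⊕0⊕0⊕1⊕0 = 1
p4 (pos 4,5,6,7,12,13,14,15): XOR of data positions = 0⊕0⊕0⊕1⊕1⊕1⊕0 = 1
p8 (pos 8,9,10,11,12,13,14,15): XOR of data positions = 0⊕0⊕0⊕1⊕1⊕1⊕0 = 1
Codeword: 110100010001110

110100010001110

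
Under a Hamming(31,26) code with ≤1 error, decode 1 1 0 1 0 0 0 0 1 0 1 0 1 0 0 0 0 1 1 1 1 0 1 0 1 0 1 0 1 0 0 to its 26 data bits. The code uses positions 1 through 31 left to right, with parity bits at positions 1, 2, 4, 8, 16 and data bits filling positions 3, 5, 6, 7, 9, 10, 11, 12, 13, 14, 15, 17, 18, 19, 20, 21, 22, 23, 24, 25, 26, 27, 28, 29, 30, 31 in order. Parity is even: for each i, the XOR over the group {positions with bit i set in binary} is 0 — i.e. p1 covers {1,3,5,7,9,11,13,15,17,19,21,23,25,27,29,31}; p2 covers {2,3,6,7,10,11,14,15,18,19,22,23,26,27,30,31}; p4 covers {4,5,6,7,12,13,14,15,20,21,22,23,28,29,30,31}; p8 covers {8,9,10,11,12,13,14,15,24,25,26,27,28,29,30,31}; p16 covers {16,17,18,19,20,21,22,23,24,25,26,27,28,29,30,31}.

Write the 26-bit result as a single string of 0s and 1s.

s1 (pos 1,3,5,7,9,11,13,15,17,19,21,23,25,27,29,31): 1⊕0⊕0⊕0⊕1⊕1⊕1⊕0⊕0⊕1⊕1⊕1⊕1⊕1⊕1⊕0 = 0
s2 (pos 2,3,6,7,10,11,14,15,18,19,22,23,26,27,30,31): 1⊕0⊕0⊕0⊕0⊕1⊕0⊕0⊕1⊕1⊕0⊕1⊕0⊕1⊕0⊕0 = 0
s4 (pos 4,5,6,7,12,13,14,15,20,21,22,23,28,29,30,31): 1⊕0⊕0⊕0⊕0⊕1⊕0⊕0⊕1⊕1⊕0⊕1⊕0⊕1⊕0⊕0 = 0
s8 (pos 8,9,10,11,12,13,14,15,24,25,26,27,28,29,30,31): 0⊕1⊕0⊕1⊕0⊕1⊕0⊕0⊕0⊕1⊕0⊕1⊕0⊕1⊕0⊕0 = 0
s16 (pos 16,17,18,19,20,21,22,23,24,25,26,27,28,29,30,31): 0⊕0⊕1⊕1⊕1⊕1⊕0⊕1⊕0⊕1⊕0⊕1⊕0⊕1⊕0⊕0 = 0
Syndrome s16…s1 = 00000 → no error.
Read data bits from positions 3,5,6,7,9,10,11,12,13,14,15,17,18,19,20,21,22,23,24,25,26,27,28,29,30,31: 00001010100011110101010100

00001010100011110101010100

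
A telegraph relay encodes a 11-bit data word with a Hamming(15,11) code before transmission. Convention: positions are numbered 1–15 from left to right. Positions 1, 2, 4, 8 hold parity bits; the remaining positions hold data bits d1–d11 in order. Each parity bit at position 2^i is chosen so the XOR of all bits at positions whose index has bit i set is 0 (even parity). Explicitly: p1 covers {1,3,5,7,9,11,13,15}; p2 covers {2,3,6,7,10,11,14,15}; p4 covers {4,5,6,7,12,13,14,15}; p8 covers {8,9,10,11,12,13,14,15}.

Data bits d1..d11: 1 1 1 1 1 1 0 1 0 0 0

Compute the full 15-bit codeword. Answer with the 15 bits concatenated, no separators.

Place data at non-parity positions: p1 p2 1 p4 1 1 1 p8 1 1 0 1 0 0 0
p1 (pos 1,3,5,7,9,11,13,15): XOR of data positions = 1⊕1⊕1⊕1⊕0⊕0⊕0 = 0
p2 (pos 2,3,6,7,10,11,14,15): XOR of data positions = 1⊕1⊕1⊕1⊕0⊕0⊕0 = 0
p4 (pos 4,5,6,7,12,13,14,15): XOR of data positions = 1⊕1⊕1⊕1⊕0⊕0⊕0 = 0
p8 (pos 8,9,10,11,12,13,14,15): XOR of data positions = 1⊕1⊕0⊕1⊕0⊕0⊕0 = 1
Codeword: 001011111101000

001011111101000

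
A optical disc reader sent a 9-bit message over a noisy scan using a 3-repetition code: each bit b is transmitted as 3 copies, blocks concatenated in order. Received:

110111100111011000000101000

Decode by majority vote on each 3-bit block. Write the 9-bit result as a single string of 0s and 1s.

110110010

Block 1 (110): 2 ones → 1
Block 2 (111): 3 ones → 1
Block 3 (100): 1 one → 0
Block 4 (111): 3 ones → 1
Block 5 (011): 2 ones → 1
Block 6 (000): 0 ones → 0
Block 7 (000): 0 ones → 0
Block 8 (101): 2 ones → 1
Block 9 (000): 0 ones → 0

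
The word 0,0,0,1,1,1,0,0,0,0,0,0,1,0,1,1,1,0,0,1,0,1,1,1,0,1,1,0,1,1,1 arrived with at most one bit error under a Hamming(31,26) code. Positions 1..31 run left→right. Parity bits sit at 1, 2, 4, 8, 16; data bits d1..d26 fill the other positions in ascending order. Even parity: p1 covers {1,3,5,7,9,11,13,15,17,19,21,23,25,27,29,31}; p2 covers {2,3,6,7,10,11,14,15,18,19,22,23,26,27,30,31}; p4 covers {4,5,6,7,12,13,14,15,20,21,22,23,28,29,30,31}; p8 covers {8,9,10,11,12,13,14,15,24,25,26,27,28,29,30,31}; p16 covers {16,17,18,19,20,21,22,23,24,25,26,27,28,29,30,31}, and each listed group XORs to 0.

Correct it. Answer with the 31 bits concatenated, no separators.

0001110000001011100001110110111

s1 (pos 1,3,5,7,9,11,13,15,17,19,21,23,25,27,29,31): 0⊕0⊕1⊕0⊕0⊕0⊕1⊕1⊕1⊕0⊕0⊕1⊕0⊕1⊕1⊕1 = 0
s2 (pos 2,3,6,7,10,11,14,15,18,19,22,23,26,27,30,31): 0⊕0⊕1⊕0⊕0⊕0⊕0⊕1⊕0⊕0⊕1⊕1⊕1⊕1⊕1⊕1 = 0
s4 (pos 4,5,6,7,12,13,14,15,20,21,22,23,28,29,30,31): 1⊕1⊕1⊕0⊕0⊕1⊕0⊕1⊕1⊕0⊕1⊕1⊕0⊕1⊕1⊕1 = 1
s8 (pos 8,9,10,11,12,13,14,15,24,25,26,27,28,29,30,31): 0⊕0⊕0⊕0⊕0⊕1⊕0⊕1⊕1⊕0⊕1⊕1⊕0⊕1⊕1⊕1 = 0
s16 (pos 16,17,18,19,20,21,22,23,24,25,26,27,28,29,30,31): 1⊕1⊕0⊕0⊕1⊕0⊕1⊕1⊕1⊕0⊕1⊕1⊕0⊕1⊕1⊕1 = 1
Syndrome s16…s1 = 10100 → error at position 20.
Flip position 20: 0001110000001011100101110110111 → 0001110000001011100001110110111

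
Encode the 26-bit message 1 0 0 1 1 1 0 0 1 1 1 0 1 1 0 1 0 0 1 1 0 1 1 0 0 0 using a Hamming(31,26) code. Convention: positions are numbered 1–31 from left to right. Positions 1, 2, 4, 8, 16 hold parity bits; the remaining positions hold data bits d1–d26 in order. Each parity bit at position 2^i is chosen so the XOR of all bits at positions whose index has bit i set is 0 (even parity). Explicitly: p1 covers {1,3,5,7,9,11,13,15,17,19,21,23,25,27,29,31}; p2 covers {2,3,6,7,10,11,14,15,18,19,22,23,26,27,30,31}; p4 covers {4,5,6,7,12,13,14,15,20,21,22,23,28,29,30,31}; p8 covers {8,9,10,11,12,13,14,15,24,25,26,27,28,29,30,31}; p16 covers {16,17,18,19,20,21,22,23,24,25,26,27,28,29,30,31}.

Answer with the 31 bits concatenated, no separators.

Place data at non-parity positions: p1 p2 1 p4 0 0 1 p8 1 1 0 0 1 1 1 p16 0 1 1 0 1 0 0 1 1 0 1 1 0 0 0
p1 (pos 1,3,5,7,9,11,13,15,17,19,21,23,25,27,29,31): XOR of data positions = 1⊕0⊕1⊕1⊕0⊕1⊕1⊕0⊕1⊕1⊕0⊕1⊕1⊕0⊕0 = 1
p2 (pos 2,3,6,7,10,11,14,15,18,19,22,23,26,27,30,31): XOR of data positions = 1⊕0⊕1⊕1⊕0⊕1⊕1⊕1⊕1⊕0⊕0⊕0⊕1⊕0⊕0 = 0
p4 (pos 4,5,6,7,12,13,14,15,20,21,22,23,28,29,30,31): XOR of data positions = 0⊕0⊕1⊕0⊕1⊕1⊕1⊕0⊕1⊕0⊕0⊕1⊕0⊕0⊕0 = 0
p8 (pos 8,9,10,11,12,13,14,15,24,25,26,27,28,29,30,31): XOR of data positions = 1⊕1⊕0⊕0⊕1⊕1⊕1⊕1⊕1⊕0⊕1⊕1⊕0⊕0⊕0 = 1
p16 (pos 16,17,18,19,20,21,22,23,24,25,26,27,28,29,30,31): XOR of data positions = 0⊕1⊕1⊕0⊕1⊕0⊕0⊕1⊕1⊕0⊕1⊕1⊕0⊕0⊕0 = 1
Codeword: 1010001111001111011010011011000

1010001111001111011010011011000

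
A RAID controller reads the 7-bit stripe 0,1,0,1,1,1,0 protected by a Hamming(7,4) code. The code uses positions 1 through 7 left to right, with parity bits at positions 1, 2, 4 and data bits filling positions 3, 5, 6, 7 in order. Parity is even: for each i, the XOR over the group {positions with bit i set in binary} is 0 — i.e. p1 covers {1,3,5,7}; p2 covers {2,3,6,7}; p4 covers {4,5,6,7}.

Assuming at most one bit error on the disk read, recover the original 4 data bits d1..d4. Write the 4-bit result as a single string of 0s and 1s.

0010

s1 (pos 1,3,5,7): 0⊕0⊕1⊕0 = 1
s2 (pos 2,3,6,7): 1⊕0⊕1⊕0 = 0
s4 (pos 4,5,6,7): 1⊕1⊕1⊕0 = 1
Syndrome s4…s1 = 101 → error at position 5.
Flip position 5: 0101110 → 0101010
Read data bits from positions 3,5,6,7: 0010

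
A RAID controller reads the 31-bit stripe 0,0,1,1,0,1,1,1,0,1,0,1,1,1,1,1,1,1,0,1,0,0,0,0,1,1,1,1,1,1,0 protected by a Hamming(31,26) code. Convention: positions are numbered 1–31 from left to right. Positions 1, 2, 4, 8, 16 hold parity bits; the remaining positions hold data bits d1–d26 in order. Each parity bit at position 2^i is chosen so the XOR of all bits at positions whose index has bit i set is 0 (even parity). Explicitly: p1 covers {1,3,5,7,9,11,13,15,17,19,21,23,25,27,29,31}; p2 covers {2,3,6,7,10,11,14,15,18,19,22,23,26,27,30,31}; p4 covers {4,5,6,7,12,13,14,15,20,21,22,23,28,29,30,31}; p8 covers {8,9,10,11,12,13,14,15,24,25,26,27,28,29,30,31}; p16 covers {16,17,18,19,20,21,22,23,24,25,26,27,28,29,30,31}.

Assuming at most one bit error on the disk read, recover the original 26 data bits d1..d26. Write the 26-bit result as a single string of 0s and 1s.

s1 (pos 1,3,5,7,9,11,13,15,17,19,21,23,25,27,29,31): 0⊕1⊕0⊕1⊕0⊕0⊕1⊕1⊕1⊕0⊕0⊕0⊕1⊕1⊕1⊕0 = 0
s2 (pos 2,3,6,7,10,11,14,15,18,19,22,23,26,27,30,31): 0⊕1⊕1⊕1⊕1⊕0⊕1⊕1⊕1⊕0⊕0⊕0⊕1⊕1⊕1⊕0 = 0
s4 (pos 4,5,6,7,12,13,14,15,20,21,22,23,28,29,30,31): 1⊕0⊕1⊕1⊕1⊕1⊕1⊕1⊕1⊕0⊕0⊕0⊕1⊕1⊕1⊕0 = 1
s8 (pos 8,9,10,11,12,13,14,15,24,25,26,27,28,29,30,31): 1⊕0⊕1⊕0⊕1⊕1⊕1⊕1⊕0⊕1⊕1⊕1⊕1⊕1⊕1⊕0 = 0
s16 (pos 16,17,18,19,20,21,22,23,24,25,26,27,28,29,30,31): 1⊕1⊕1⊕0⊕1⊕0⊕0⊕0⊕0⊕1⊕1⊕1⊕1⊕1⊕1⊕0 = 0
Syndrome s16…s1 = 00100 → error at position 4.
Flip position 4: 0011011101011111110100001111110 → 0010011101011111110100001111110
Read data bits from positions 3,5,6,7,9,10,11,12,13,14,15,17,18,19,20,21,22,23,24,25,26,27,28,29,30,31: 10110101111110100001111110

10110101111110100001111110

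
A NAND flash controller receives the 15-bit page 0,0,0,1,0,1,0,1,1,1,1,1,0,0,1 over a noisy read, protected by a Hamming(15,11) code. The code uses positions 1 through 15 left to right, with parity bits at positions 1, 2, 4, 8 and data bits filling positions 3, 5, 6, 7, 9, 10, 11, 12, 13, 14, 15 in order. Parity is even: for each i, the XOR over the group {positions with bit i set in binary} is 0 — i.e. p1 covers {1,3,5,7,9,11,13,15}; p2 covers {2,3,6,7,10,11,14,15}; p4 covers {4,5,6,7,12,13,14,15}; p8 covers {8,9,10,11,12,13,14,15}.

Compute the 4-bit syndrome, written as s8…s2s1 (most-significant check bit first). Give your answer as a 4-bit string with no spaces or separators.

0001

s1 (pos 1,3,5,7,9,11,13,15): 0⊕0⊕0⊕0⊕1⊕1⊕0⊕1 = 1
s2 (pos 2,3,6,7,10,11,14,15): 0⊕0⊕1⊕0⊕1⊕1⊕0⊕1 = 0
s4 (pos 4,5,6,7,12,13,14,15): 1⊕0⊕1⊕0⊕1⊕0⊕0⊕1 = 0
s8 (pos 8,9,10,11,12,13,14,15): 1⊕1⊕1⊕1⊕1⊕0⊕0⊕1 = 0
Syndrome s8…s1 = 0001 → error at position 1.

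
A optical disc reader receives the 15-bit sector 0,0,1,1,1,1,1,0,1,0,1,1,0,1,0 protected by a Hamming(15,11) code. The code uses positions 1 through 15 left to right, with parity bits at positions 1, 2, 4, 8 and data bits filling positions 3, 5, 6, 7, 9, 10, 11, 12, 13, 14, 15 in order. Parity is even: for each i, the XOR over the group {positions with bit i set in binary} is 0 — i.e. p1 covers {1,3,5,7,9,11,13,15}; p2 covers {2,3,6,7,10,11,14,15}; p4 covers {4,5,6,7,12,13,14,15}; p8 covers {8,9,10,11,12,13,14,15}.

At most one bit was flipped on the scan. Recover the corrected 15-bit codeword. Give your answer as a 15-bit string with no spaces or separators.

s1 (pos 1,3,5,7,9,11,13,15): 0⊕1⊕1⊕1⊕1⊕1⊕0⊕0 = 1
s2 (pos 2,3,6,7,10,11,14,15): 0⊕1⊕1⊕1⊕0⊕1⊕1⊕0 = 1
s4 (pos 4,5,6,7,12,13,14,15): 1⊕1⊕1⊕1⊕1⊕0⊕1⊕0 = 0
s8 (pos 8,9,10,11,12,13,14,15): 0⊕1⊕0⊕1⊕1⊕0⊕1⊕0 = 0
Syndrome s8…s1 = 0011 → error at position 3.
Flip position 3: 001111101011010 → 000111101011010

000111101011010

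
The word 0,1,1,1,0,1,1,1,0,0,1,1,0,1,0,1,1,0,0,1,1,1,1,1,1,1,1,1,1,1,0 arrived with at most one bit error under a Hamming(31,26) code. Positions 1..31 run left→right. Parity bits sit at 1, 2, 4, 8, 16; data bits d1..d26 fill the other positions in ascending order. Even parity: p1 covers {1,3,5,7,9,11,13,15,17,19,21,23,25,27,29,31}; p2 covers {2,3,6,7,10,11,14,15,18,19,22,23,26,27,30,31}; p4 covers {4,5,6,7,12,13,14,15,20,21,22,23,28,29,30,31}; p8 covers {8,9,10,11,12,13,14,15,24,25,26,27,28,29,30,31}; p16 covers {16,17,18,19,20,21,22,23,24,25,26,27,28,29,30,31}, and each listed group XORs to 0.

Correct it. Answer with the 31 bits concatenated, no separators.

s1 (pos 1,3,5,7,9,11,13,15,17,19,21,23,25,27,29,31): 0⊕1⊕0⊕1⊕0⊕1⊕0⊕0⊕1⊕0⊕1⊕1⊕1⊕1⊕1⊕0 = 1
s2 (pos 2,3,6,7,10,11,14,15,18,19,22,23,26,27,30,31): 1⊕1⊕1⊕1⊕0⊕1⊕1⊕0⊕0⊕0⊕1⊕1⊕1⊕1⊕1⊕0 = 1
s4 (pos 4,5,6,7,12,13,14,15,20,21,22,23,28,29,30,31): 1⊕0⊕1⊕1⊕1⊕0⊕1⊕0⊕1⊕1⊕1⊕1⊕1⊕1⊕1⊕0 = 0
s8 (pos 8,9,10,11,12,13,14,15,24,25,26,27,28,29,30,31): 1⊕0⊕0⊕1⊕1⊕0⊕1⊕0⊕1⊕1⊕1⊕1⊕1⊕1⊕1⊕0 = 1
s16 (pos 16,17,18,19,20,21,22,23,24,25,26,27,28,29,30,31): 1⊕1⊕0⊕0⊕1⊕1⊕1⊕1⊕1⊕1⊕1⊕1⊕1⊕1⊕1⊕0 = 1
Syndrome s16…s1 = 11011 → error at position 27.
Flip position 27: 0111011100110101100111111111110 → 0111011100110101100111111101110

0111011100110101100111111101110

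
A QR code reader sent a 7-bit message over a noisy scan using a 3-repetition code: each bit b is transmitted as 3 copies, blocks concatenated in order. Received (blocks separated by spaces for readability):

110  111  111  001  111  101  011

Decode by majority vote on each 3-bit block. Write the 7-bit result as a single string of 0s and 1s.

1110111

Block 1 (110): 2 ones → 1
Block 2 (111): 3 ones → 1
Block 3 (111): 3 ones → 1
Block 4 (001): 1 one → 0
Block 5 (111): 3 ones → 1
Block 6 (101): 2 ones → 1
Block 7 (011): 2 ones → 1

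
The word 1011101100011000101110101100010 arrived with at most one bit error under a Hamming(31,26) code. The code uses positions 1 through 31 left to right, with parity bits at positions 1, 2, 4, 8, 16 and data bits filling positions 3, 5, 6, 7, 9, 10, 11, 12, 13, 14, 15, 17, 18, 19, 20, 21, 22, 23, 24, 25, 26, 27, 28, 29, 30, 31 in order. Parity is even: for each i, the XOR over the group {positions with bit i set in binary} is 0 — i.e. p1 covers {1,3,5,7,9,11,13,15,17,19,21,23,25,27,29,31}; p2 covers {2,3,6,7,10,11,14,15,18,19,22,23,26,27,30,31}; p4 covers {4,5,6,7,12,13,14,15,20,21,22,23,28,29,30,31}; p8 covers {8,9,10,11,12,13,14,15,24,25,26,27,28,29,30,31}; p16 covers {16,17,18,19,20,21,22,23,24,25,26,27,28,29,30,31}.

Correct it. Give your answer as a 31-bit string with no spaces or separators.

1010101100011000101110101100010

s1 (pos 1,3,5,7,9,11,13,15,17,19,21,23,25,27,29,31): 1⊕1⊕1⊕1⊕0⊕0⊕1⊕0⊕1⊕1⊕1⊕1⊕1⊕0⊕0⊕0 = 0
s2 (pos 2,3,6,7,10,11,14,15,18,19,22,23,26,27,30,31): 0⊕1⊕0⊕1⊕0⊕0⊕0⊕0⊕0⊕1⊕0⊕1⊕1⊕0⊕1⊕0 = 0
s4 (pos 4,5,6,7,12,13,14,15,20,21,22,23,28,29,30,31): 1⊕1⊕0⊕1⊕1⊕1⊕0⊕0⊕1⊕1⊕0⊕1⊕0⊕0⊕1⊕0 = 1
s8 (pos 8,9,10,11,12,13,14,15,24,25,26,27,28,29,30,31): 1⊕0⊕0⊕0⊕1⊕1⊕0⊕0⊕0⊕1⊕1⊕0⊕0⊕0⊕1⊕0 = 0
s16 (pos 16,17,18,19,20,21,22,23,24,25,26,27,28,29,30,31): 0⊕1⊕0⊕1⊕1⊕1⊕0⊕1⊕0⊕1⊕1⊕0⊕0⊕0⊕1⊕0 = 0
Syndrome s16…s1 = 00100 → error at position 4.
Flip position 4: 1011101100011000101110101100010 → 1010101100011000101110101100010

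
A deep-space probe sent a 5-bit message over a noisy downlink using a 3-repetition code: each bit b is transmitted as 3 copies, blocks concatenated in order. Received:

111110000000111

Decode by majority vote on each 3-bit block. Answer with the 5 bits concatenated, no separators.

Block 1 (111): 3 ones → 1
Block 2 (110): 2 ones → 1
Block 3 (000): 0 ones → 0
Block 4 (000): 0 ones → 0
Block 5 (111): 3 ones → 1

11001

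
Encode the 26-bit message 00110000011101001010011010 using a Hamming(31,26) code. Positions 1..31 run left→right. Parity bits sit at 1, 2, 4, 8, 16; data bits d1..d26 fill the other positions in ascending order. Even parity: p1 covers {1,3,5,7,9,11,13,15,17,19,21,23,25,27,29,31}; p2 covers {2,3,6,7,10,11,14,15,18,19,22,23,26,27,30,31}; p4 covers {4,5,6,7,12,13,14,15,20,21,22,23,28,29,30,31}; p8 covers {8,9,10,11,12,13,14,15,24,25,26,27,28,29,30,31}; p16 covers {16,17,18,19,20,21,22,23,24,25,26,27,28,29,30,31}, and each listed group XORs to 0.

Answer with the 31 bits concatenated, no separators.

Place data at non-parity positions: p1 p2 0 p4 0 1 1 p8 0 0 0 0 0 1 1 p16 1 0 1 0 0 1 0 1 0 0 1 1 0 1 0
p1 (pos 1,3,5,7,9,11,13,15,17,19,21,23,25,27,29,31): XOR of data positions = 0⊕0⊕1⊕0⊕0⊕0⊕1⊕1⊕1⊕0⊕0⊕0⊕1⊕0⊕0 = 1
p2 (pos 2,3,6,7,10,11,14,15,18,19,22,23,26,27,30,31): XOR of data positions = 0⊕1⊕1⊕0⊕0⊕1⊕1⊕0⊕1⊕1⊕0⊕0⊕1⊕1⊕0 = 0
p4 (pos 4,5,6,7,12,13,14,15,20,21,22,23,28,29,30,31): XOR of data positions = 0⊕1⊕1⊕0⊕0⊕1⊕1⊕0⊕0⊕1⊕0⊕1⊕0⊕1⊕0 = 1
p8 (pos 8,9,10,11,12,13,14,15,24,25,26,27,28,29,30,31): XOR of data positions = 0⊕0⊕0⊕0⊕0⊕1⊕1⊕1⊕0⊕0⊕1⊕1⊕0⊕1⊕0 = 0
p16 (pos 16,17,18,19,20,21,22,23,24,25,26,27,28,29,30,31): XOR of data positions = 1⊕0⊕1⊕0⊕0⊕1⊕0⊕1⊕0⊕0⊕1⊕1⊕0⊕1⊕0 = 1
Codeword: 1001011000000111101001010011010

1001011000000111101001010011010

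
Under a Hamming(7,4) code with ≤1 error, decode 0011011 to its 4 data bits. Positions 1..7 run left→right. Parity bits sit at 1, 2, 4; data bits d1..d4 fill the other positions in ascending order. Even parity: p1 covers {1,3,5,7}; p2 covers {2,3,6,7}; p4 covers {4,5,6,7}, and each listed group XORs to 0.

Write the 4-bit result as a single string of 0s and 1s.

s1 (pos 1,3,5,7): 0⊕1⊕0⊕1 = 0
s2 (pos 2,3,6,7): 0⊕1⊕1⊕1 = 1
s4 (pos 4,5,6,7): 1⊕0⊕1⊕1 = 1
Syndrome s4…s1 = 110 → error at position 6.
Flip position 6: 0011011 → 0011001
Read data bits from positions 3,5,6,7: 1001

1001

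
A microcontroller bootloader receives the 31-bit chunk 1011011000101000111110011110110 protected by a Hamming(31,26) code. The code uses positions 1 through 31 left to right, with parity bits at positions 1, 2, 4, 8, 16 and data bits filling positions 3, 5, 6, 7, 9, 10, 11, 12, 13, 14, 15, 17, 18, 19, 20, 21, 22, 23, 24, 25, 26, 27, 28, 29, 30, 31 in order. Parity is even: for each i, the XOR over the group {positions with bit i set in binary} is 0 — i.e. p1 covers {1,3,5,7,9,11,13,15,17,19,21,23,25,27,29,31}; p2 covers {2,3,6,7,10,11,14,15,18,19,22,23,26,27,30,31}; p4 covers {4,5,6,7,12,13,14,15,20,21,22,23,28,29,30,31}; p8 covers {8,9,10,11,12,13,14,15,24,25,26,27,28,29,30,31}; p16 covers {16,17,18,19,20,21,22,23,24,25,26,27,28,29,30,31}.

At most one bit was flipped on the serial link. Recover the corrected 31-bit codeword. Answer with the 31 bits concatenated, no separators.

s1 (pos 1,3,5,7,9,11,13,15,17,19,21,23,25,27,29,31): 1⊕1⊕0⊕1⊕0⊕1⊕1⊕0⊕1⊕1⊕1⊕0⊕1⊕1⊕1⊕0 = 1
s2 (pos 2,3,6,7,10,11,14,15,18,19,22,23,26,27,30,31): 0⊕1⊕1⊕1⊕0⊕1⊕0⊕0⊕1⊕1⊕0⊕0⊕1⊕1⊕1⊕0 = 1
s4 (pos 4,5,6,7,12,13,14,15,20,21,22,23,28,29,30,31): 1⊕0⊕1⊕1⊕0⊕1⊕0⊕0⊕1⊕1⊕0⊕0⊕0⊕1⊕1⊕0 = 0
s8 (pos 8,9,10,11,12,13,14,15,24,25,26,27,28,29,30,31): 0⊕0⊕0⊕1⊕0⊕1⊕0⊕0⊕1⊕1⊕1⊕1⊕0⊕1⊕1⊕0 = 0
s16 (pos 16,17,18,19,20,21,22,23,24,25,26,27,28,29,30,31): 0⊕1⊕1⊕1⊕1⊕1⊕0⊕0⊕1⊕1⊕1⊕1⊕0⊕1⊕1⊕0 = 1
Syndrome s16…s1 = 10011 → error at position 19.
Flip position 19: 1011011000101000111110011110110 → 1011011000101000110110011110110

1011011000101000110110011110110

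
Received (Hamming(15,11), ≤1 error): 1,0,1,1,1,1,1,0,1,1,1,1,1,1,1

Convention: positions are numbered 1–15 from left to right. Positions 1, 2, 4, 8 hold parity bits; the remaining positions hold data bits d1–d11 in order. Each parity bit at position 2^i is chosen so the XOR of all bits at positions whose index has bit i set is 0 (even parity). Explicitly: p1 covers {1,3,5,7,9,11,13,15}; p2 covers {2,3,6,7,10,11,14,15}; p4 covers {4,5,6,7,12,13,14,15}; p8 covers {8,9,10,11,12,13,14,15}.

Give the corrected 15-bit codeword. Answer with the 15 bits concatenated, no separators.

s1 (pos 1,3,5,7,9,11,13,15): 1⊕1⊕1⊕1⊕1⊕1⊕1⊕1 = 0
s2 (pos 2,3,6,7,10,11,14,15): 0⊕1⊕1⊕1⊕1⊕1⊕1⊕1 = 1
s4 (pos 4,5,6,7,12,13,14,15): 1⊕1⊕1⊕1⊕1⊕1⊕1⊕1 = 0
s8 (pos 8,9,10,11,12,13,14,15): 0⊕1⊕1⊕1⊕1⊕1⊕1⊕1 = 1
Syndrome s8…s1 = 1010 → error at position 10.
Flip position 10: 101111101111111 → 101111101011111

101111101011111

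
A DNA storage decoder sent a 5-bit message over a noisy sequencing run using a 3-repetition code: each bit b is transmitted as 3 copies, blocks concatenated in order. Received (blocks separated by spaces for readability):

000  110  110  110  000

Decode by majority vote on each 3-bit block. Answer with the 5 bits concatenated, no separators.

01110

Block 1 (000): 0 ones → 0
Block 2 (110): 2 ones → 1
Block 3 (110): 2 ones → 1
Block 4 (110): 2 ones → 1
Block 5 (000): 0 ones → 0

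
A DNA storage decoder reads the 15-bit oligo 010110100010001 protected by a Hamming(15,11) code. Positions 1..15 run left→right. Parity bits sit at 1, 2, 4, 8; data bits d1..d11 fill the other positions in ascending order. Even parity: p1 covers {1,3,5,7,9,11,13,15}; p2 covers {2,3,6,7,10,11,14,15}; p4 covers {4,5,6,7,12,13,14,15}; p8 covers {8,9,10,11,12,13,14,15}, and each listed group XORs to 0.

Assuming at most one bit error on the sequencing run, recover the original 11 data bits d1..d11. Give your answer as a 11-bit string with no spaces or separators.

s1 (pos 1,3,5,7,9,11,13,15): 0⊕0⊕1⊕1⊕0⊕1⊕0⊕1 = 0
s2 (pos 2,3,6,7,10,11,14,15): 1⊕0⊕0⊕1⊕0⊕1⊕0⊕1 = 0
s4 (pos 4,5,6,7,12,13,14,15): 1⊕1⊕0⊕1⊕0⊕0⊕0⊕1 = 0
s8 (pos 8,9,10,11,12,13,14,15): 0⊕0⊕0⊕1⊕0⊕0⊕0⊕1 = 0
Syndrome s8…s1 = 0000 → no error.
Read data bits from positions 3,5,6,7,9,10,11,12,13,14,15: 01010010001

01010010001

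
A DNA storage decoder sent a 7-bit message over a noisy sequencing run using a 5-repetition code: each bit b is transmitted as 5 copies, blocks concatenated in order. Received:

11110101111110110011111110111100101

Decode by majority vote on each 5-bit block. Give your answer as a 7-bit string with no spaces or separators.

Block 1 (11110): 4 ones → 1
Block 2 (10111): 4 ones → 1
Block 3 (11101): 4 ones → 1
Block 4 (10011): 3 ones → 1
Block 5 (11111): 5 ones → 1
Block 6 (01111): 4 ones → 1
Block 7 (00101): 2 ones → 0

1111110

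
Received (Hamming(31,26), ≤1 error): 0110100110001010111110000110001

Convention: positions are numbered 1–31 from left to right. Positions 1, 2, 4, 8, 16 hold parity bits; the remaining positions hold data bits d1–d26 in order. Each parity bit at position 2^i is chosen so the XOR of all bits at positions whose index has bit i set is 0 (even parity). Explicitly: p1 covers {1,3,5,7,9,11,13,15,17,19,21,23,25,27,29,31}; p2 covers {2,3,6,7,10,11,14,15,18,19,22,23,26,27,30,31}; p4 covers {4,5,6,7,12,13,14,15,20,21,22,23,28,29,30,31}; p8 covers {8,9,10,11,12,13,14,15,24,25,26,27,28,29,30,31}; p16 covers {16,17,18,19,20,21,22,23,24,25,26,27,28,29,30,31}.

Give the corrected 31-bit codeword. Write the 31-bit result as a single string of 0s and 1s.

0110100010001010111110000110001

s1 (pos 1,3,5,7,9,11,13,15,17,19,21,23,25,27,29,31): 0⊕1⊕1⊕0⊕1⊕0⊕1⊕1⊕1⊕1⊕1⊕0⊕0⊕1⊕0⊕1 = 0
s2 (pos 2,3,6,7,10,11,14,15,18,19,22,23,26,27,30,31): 1⊕1⊕0⊕0⊕0⊕0⊕0⊕1⊕1⊕1⊕0⊕0⊕1⊕1⊕0⊕1 = 0
s4 (pos 4,5,6,7,12,13,14,15,20,21,22,23,28,29,30,31): 0⊕1⊕0⊕0⊕0⊕1⊕0⊕1⊕1⊕1⊕0⊕0⊕0⊕0⊕0⊕1 = 0
s8 (pos 8,9,10,11,12,13,14,15,24,25,26,27,28,29,30,31): 1⊕1⊕0⊕0⊕0⊕1⊕0⊕1⊕0⊕0⊕1⊕1⊕0⊕0⊕0⊕1 = 1
s16 (pos 16,17,18,19,20,21,22,23,24,25,26,27,28,29,30,31): 0⊕1⊕1⊕1⊕1⊕1⊕0⊕0⊕0⊕0⊕1⊕1⊕0⊕0⊕0⊕1 = 0
Syndrome s16…s1 = 01000 → error at position 8.
Flip position 8: 0110100110001010111110000110001 → 0110100010001010111110000110001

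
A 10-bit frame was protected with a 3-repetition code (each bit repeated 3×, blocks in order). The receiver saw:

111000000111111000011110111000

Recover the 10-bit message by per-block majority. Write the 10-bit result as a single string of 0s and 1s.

1001101110

Block 1 (111): 3 ones → 1
Block 2 (000): 0 ones → 0
Block 3 (000): 0 ones → 0
Block 4 (111): 3 ones → 1
Block 5 (111): 3 ones → 1
Block 6 (000): 0 ones → 0
Block 7 (011): 2 ones → 1
Block 8 (110): 2 ones → 1
Block 9 (111): 3 ones → 1
Block 10 (000): 0 ones → 0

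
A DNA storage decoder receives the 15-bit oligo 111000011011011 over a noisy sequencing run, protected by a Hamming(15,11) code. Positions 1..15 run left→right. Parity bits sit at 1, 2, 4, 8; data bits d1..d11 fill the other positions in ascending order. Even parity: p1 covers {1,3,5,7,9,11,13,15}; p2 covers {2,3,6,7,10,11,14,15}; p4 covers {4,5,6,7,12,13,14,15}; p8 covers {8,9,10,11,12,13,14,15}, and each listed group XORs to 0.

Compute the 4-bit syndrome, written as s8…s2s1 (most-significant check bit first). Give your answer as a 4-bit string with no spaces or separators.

s1 (pos 1,3,5,7,9,11,13,15): 1⊕1⊕0⊕0⊕1⊕1⊕0⊕1 = 1
s2 (pos 2,3,6,7,10,11,14,15): 1⊕1⊕0⊕0⊕0⊕1⊕1⊕1 = 1
s4 (pos 4,5,6,7,12,13,14,15): 0⊕0⊕0⊕0⊕1⊕0⊕1⊕1 = 1
s8 (pos 8,9,10,11,12,13,14,15): 1⊕1⊕0⊕1⊕1⊕0⊕1⊕1 = 0
Syndrome s8…s1 = 0111 → error at position 7.

0111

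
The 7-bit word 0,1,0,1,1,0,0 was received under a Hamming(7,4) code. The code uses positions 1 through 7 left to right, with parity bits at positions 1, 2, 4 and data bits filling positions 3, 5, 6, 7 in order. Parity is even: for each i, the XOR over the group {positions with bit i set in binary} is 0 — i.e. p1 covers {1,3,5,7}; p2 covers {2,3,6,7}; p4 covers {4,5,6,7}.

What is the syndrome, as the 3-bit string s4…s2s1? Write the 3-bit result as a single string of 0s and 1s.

011

s1 (pos 1,3,5,7): 0⊕0⊕1⊕0 = 1
s2 (pos 2,3,6,7): 1⊕0⊕0⊕0 = 1
s4 (pos 4,5,6,7): 1⊕1⊕0⊕0 = 0
Syndrome s4…s1 = 011 → error at position 3.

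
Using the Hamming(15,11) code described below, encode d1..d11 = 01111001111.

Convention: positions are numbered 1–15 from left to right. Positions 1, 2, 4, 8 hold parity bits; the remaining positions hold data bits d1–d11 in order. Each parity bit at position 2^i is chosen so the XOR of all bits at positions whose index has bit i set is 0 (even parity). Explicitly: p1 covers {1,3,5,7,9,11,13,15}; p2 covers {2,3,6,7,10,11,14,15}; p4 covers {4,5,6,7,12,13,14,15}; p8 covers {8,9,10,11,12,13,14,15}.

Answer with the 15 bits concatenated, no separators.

100111111001111

Place data at non-parity positions: p1 p2 0 p4 1 1 1 p8 1 0 0 1 1 1 1
p1 (pos 1,3,5,7,9,11,13,15): XOR of data positions = 0⊕1⊕1⊕1⊕0⊕1⊕1 = 1
p2 (pos 2,3,6,7,10,11,14,15): XOR of data positions = 0⊕1⊕1⊕0⊕0⊕1⊕1 = 0
p4 (pos 4,5,6,7,12,13,14,15): XOR of data positions = 1⊕1⊕1⊕1⊕1⊕1⊕1 = 1
p8 (pos 8,9,10,11,12,13,14,15): XOR of data positions = 1⊕0⊕0⊕1⊕1⊕1⊕1 = 1
Codeword: 100111111001111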